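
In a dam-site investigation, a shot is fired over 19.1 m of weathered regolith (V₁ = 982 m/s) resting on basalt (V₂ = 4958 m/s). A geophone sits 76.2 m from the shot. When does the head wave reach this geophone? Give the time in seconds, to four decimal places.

t = x/V₂ + 2h·√(V₂²−V₁²)/(V₁V₂).
√(V₂²−V₁²) = √(4958²−982²) = 4859.8 m/s; delay term = 2·19.1·4859.8/(982·4958) = 0.03813 s.
t = 76.2/4958 + 0.03813 = 0.05350 s.

0.0535 s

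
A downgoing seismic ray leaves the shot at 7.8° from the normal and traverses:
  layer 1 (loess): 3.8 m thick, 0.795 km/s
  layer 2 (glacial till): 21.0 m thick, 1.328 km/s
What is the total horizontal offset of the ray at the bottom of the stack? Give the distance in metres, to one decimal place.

Ray parameter p = sin 7.8° / 0.795 km/s = 1.7071e-01 s/km.
Layer 1: θ = 7.80°; offset = 3.8·tan 7.80° = 0.521 m.
Layer 2: sin θ = p·1.328 = 0.2267 → θ = 13.10°; offset = 21.0·tan 13.10° = 4.888 m.
Σ offsets = 5.409 m.

5.4 m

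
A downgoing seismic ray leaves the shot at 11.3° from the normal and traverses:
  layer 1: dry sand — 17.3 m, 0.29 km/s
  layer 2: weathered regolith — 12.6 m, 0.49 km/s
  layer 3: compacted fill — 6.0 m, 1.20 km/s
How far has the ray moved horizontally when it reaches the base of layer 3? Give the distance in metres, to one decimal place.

16.2 m

Apply Snell's law at each interface; in layer i the horizontal offset is hᵢ·tan θᵢ.
Layer 1: θ = 11.30°; offset = 17.3·tan 11.30° = 3.457 m.
Layer 2: sin θ = 0.49·sin 11.3°/0.29 = 0.3311, θ = 19.33°; offset = 12.6·tan 19.33° = 4.421 m.
Layer 3: sin θ = 1.20·sin 11.3°/0.29 = 0.8108, θ = 54.18°; offset = 6.0·tan 54.18° = 8.312 m.
Total horizontal offset = 16.189 m.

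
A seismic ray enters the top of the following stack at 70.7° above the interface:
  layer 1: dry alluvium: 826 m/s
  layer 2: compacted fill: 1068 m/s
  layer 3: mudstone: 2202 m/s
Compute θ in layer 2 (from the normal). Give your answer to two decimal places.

25.30°

From the normal: θ₁ = 90° − 70.7° = 19.3°.
Snell's law across each interface conserves sin θ / V, so sin θ_2 = V_2·sin θ₁/V₁.
sin θ_2 = 1068 × sin 19.3° / 826 = 0.4273.
θ_2 = 25.30° from the vertical.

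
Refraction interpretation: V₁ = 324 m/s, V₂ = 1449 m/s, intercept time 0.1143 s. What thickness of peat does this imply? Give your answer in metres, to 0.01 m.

h = tᵢ·V₁·V₂ / (2·√(V₂²−V₁²)).
√(V₂²−V₁²) = √(1449² − 324²) = 1412.3 m/s.
h = 0.1143 s × 324 × 1449 / (2 × 1412.3) = 19.00 m.

19.00 m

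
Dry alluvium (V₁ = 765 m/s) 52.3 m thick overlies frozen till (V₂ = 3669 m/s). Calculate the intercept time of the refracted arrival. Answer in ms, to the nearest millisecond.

θ_c = arcsin(V₁/V₂) = arcsin(765/3669) = 12.03°; cos θ_c = 0.9780.
tᵢ = 2h·cos θ_c / V₁ = 2·52.3·0.9780 / 765 = 0.13373 s.

134 ms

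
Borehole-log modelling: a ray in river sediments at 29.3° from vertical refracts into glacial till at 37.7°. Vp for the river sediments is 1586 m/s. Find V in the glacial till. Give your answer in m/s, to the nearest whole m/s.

1982 m/s

Snell's law: sin 29.3°/V₁ = sin 37.7°/V₂.
V₂ = V₁·sin 37.7°/sin 29.3° = 1586 × 1.2496 = 1981.85 m/s.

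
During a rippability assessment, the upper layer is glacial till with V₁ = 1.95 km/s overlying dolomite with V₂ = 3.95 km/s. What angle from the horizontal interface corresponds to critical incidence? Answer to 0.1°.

60.4°

At critical incidence the refracted ray runs along the interface (θ₂ = 90°), so sin θ_c = V₁/V₂.
θ_c = arcsin(1.95/3.95) = arcsin 0.4937 = 29.58°.
Measured from the interface: 90° − 29.58° = 60.42°.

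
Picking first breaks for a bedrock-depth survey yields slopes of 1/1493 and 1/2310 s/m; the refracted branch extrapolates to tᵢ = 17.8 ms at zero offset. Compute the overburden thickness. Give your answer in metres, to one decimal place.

17.4 m

h = tᵢ·V₁·V₂ / (2·√(V₂²−V₁²)).
√(V₂²−V₁²) = √(2310² − 1493²) = 1762.7 m/s.
h = 0.0178 s × 1493 × 2310 / (2 × 1762.7) = 17.41 m.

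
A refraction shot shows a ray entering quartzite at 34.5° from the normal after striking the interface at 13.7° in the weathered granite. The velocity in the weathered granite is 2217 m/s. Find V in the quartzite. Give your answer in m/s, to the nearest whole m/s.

Snell's law: sin 13.7°/V₁ = sin 34.5°/V₂.
V₂ = V₁·sin 34.5°/sin 13.7° = 2217 × 2.3915 = 5302.03 m/s.

5302 m/s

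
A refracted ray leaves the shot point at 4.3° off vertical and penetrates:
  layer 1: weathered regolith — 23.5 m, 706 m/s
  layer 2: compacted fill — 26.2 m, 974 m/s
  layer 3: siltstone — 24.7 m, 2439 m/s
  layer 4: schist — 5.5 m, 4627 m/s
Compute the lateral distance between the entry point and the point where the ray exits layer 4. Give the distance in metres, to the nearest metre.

14 m

Ray parameter p = sin 4.3° / 706 m/s = 1.0620e-04 s/m.
Layer 1: θ = 4.30°; offset = 23.5·tan 4.30° = 1.767 m.
Layer 2: sin θ = p·974 = 0.1034 → θ = 5.94°; offset = 26.2·tan 5.94° = 2.725 m.
Layer 3: sin θ = p·2439 = 0.2590 → θ = 15.01°; offset = 24.7·tan 15.01° = 6.624 m.
Layer 4: sin θ = p·4627 = 0.4914 → θ = 29.43°; offset = 5.5·tan 29.43° = 3.103 m.
Σ offsets = 14.219 m.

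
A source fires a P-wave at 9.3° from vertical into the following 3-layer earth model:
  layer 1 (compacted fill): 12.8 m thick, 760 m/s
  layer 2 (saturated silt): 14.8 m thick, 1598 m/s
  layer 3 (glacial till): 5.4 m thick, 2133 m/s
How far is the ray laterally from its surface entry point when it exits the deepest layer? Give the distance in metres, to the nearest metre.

10 m

p = sin θ₁/V₁ = sin 9.3°/760 = 2.1264e-04 s/m is conserved through the stack.
Layer 1: θ = 9.30°; offset = 12.8·tan 9.30° = 2.096 m.
Layer 2: sin θ = p·1598 = 0.3398 → θ = 19.86°; offset = 14.8·tan 19.86° = 5.347 m.
Layer 3: sin θ = p·2133 = 0.4536 → θ = 26.97°; offset = 5.4·tan 26.97° = 2.748 m.
Total horizontal offset = 10.191 m.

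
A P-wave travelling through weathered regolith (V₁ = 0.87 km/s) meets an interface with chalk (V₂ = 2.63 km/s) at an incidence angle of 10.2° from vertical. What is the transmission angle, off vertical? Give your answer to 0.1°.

32.4°

sin θ₁/V₁ = sin θ₂/V₂ ⇒ sin θ₂ = 2.63·sin 10.2°/0.87 = 2.63·0.1771/0.87 = 0.5353.
θ₂ = sin⁻¹(0.5353) = 32.37° (from vertical).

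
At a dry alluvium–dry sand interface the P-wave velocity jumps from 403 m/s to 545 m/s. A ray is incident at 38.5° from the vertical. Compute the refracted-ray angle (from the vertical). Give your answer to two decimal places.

sin θ₁/V₁ = sin θ₂/V₂ ⇒ sin θ₂ = 545·sin 38.5°/403 = 545·0.6225/403 = 0.8419.
θ₂ = arcsin 0.8419 = 57.34° from the normal.

57.34°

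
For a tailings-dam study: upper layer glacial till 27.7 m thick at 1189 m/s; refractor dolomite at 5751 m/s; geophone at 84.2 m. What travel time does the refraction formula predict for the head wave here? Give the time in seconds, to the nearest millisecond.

t = x/V₂ + 2h·√(V₂²−V₁²)/(V₁V₂).
√(V₂²−V₁²) = √(5751²−1189²) = 5626.7 m/s; delay term = 2·27.7·5626.7/(1189·5751) = 0.04559 s.
t = 84.2/5751 + 0.04559 = 0.06023 s.

0.060 s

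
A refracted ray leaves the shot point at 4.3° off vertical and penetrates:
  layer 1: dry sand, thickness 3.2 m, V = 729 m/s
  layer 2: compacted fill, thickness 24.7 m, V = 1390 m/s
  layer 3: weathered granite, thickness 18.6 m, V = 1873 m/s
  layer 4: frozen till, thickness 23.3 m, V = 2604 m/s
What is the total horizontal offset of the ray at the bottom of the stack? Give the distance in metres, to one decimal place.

13.9 m

p = sin θ₁/V₁ = sin 4.3°/729 = 1.0285e-04 s/m is conserved through the stack.
Layer 1: θ = 4.30°; offset = 3.2·tan 4.30° = 0.241 m.
Layer 2: sin θ = p·1390 = 0.1430 → θ = 8.22°; offset = 24.7·tan 8.22° = 3.568 m.
Layer 3: sin θ = p·1873 = 0.1926 → θ = 11.11°; offset = 18.6·tan 11.11° = 3.652 m.
Layer 4: sin θ = p·2604 = 0.2678 → θ = 15.53°; offset = 23.3·tan 15.53° = 6.477 m.
Summing the layer offsets gives 13.937 m.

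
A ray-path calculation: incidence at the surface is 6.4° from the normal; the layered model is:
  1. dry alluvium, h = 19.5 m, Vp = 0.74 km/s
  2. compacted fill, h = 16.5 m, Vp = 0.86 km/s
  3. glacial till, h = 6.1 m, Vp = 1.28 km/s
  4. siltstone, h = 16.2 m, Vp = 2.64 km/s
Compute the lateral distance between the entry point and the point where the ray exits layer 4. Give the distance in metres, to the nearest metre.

Ray parameter p = sin 6.4° / 0.74 km/s = 1.5063e-01 s/km.
Layer 1: θ = 6.40°; offset = 19.5·tan 6.40° = 2.187 m.
Layer 2: sin θ = p·0.86 = 0.1295 → θ = 7.44°; offset = 16.5·tan 7.44° = 2.156 m.
Layer 3: sin θ = p·1.28 = 0.1928 → θ = 11.12°; offset = 6.1·tan 11.12° = 1.199 m.
Layer 4: sin θ = p·2.64 = 0.3977 → θ = 23.43°; offset = 16.2·tan 23.43° = 7.021 m.
Σ offsets = 12.563 m.

13 m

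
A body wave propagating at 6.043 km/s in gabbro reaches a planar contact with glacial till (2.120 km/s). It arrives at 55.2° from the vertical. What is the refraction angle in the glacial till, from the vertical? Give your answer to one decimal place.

sin θ₁/V₁ = sin θ₂/V₂ ⇒ sin θ₂ = 2.120·sin 55.2°/6.043 = 2.120·0.8211/6.043 = 0.2881.
θ₂ = sin⁻¹(0.2881) = 16.74° (from vertical).

16.7°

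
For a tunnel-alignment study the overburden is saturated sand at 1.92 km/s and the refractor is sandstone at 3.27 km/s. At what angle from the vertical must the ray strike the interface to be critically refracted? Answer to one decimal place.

36.0°

At critical incidence the refracted ray runs along the interface (θ₂ = 90°), so sin θ_c = V₁/V₂.
θ_c = arcsin(1.92/3.27) = arcsin 0.5872 = 35.96°.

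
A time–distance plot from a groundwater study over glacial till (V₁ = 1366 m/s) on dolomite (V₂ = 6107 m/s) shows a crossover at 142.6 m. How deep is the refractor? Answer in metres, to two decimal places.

h = (x_cross/2)·√((V₂−V₁)/(V₂+V₁)).
(V₂−V₁)/(V₂+V₁) = (6107−1366)/(6107+1366) = 0.6344; √ = 0.7965.
h = (142.6/2)·0.7965 = 56.79 m.

56.79 m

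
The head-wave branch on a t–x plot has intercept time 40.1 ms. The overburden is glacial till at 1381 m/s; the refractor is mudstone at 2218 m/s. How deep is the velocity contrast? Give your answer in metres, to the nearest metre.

θ_c = arcsin(1381/2218) = 38.51°; cos θ_c = 0.7825.
tᵢ = 2h cos θ_c/V₁ ⇒ h = tᵢ·V₁/(2 cos θ_c) = 0.0401·1381/(2·0.7825) = 35.38 m.

35 m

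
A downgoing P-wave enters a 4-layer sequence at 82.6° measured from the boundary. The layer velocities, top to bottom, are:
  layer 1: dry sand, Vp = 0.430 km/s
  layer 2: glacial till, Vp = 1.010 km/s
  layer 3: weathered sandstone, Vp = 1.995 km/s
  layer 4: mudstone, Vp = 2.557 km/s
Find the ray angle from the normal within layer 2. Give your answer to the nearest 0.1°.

17.6°

From the normal: θ₁ = 90° − 82.6° = 7.4°.
Ray parameter p = sin 7.4° / 0.430 = 2.9952e-01 s/km.
sin θ_2 = p·V_2 = 2.9952e-01 × 1.010 = 0.3025.
θ_2 = arcsin 0.3025 = 17.61°.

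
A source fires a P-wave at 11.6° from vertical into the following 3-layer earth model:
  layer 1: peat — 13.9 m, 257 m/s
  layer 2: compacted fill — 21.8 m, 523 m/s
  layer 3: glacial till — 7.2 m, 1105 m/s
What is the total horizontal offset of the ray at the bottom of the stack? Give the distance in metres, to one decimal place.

25.0 m

p = sin θ₁/V₁ = sin 11.6°/257 = 7.8240e-04 s/m is conserved through the stack.
Layer 1: θ = 11.60°; offset = 13.9·tan 11.60° = 2.853 m.
Layer 2: sin θ = p·523 = 0.4092 → θ = 24.15°; offset = 21.8·tan 24.15° = 9.776 m.
Layer 3: sin θ = p·1105 = 0.8646 → θ = 59.83°; offset = 7.2·tan 59.83° = 12.387 m.
Summing the layer offsets gives 25.017 m.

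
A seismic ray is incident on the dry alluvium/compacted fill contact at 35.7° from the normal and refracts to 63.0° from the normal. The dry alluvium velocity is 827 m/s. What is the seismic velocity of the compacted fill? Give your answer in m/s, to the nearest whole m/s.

sin 35.7° = 0.5835; sin 63.0° = 0.8910.
V₂ = V₁·(sin θ₂/sin θ₁) = 827·(0.8910/0.5835) = 1262.74 m/s.

1263 m/s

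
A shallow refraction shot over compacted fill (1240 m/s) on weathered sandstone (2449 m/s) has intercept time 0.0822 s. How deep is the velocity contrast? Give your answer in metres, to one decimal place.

h = tᵢ·V₁·V₂ / (2·√(V₂²−V₁²)).
√(V₂²−V₁²) = √(2449² − 1240²) = 2111.9 m/s.
h = 0.0822 s × 1240 × 2449 / (2 × 2111.9) = 59.10 m.

59.1 m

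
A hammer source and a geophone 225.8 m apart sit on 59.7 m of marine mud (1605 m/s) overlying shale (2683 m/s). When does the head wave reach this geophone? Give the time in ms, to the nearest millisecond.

144 ms

t = x/V₂ + 2h·√(V₂²−V₁²)/(V₁V₂).
√(V₂²−V₁²) = √(2683²−1605²) = 2150.0 m/s; delay term = 2·59.7·2150.0/(1605·2683) = 0.05961 s.
t = 225.8/2683 + 0.05961 = 0.14377 s.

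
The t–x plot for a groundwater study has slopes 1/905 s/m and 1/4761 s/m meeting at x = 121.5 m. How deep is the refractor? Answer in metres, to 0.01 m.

50.12 m

h = (x_cross/2)·√((V₂−V₁)/(V₂+V₁)).
(V₂−V₁)/(V₂+V₁) = (4761−905)/(4761+905) = 0.6806; √ = 0.8250.
h = (121.5/2)·0.8250 = 50.12 m.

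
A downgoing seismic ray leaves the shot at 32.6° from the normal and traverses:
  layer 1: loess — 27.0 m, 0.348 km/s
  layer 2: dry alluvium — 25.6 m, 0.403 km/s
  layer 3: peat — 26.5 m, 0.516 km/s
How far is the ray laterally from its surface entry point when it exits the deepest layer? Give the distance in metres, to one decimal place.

p = sin θ₁/V₁ = sin 32.6°/0.348 = 1.5482e+00 s/km is conserved through the stack.
Layer 1: θ = 32.60°; offset = 27.0·tan 32.60° = 17.267 m.
Layer 2: sin θ = p·0.403 = 0.6239 → θ = 38.60°; offset = 25.6·tan 38.60° = 20.438 m.
Layer 3: sin θ = p·0.516 = 0.7989 → θ = 53.02°; offset = 26.5·tan 53.02° = 35.195 m.
Σ offsets = 72.901 m.

72.9 m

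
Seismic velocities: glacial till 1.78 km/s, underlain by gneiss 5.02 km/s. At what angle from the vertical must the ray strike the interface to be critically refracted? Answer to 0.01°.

Critical incidence: sin θ_c = V₁/V₂ = 1.78/5.02 = 0.3546.
θ_c = arcsin 0.3546 = 20.77°.

20.77°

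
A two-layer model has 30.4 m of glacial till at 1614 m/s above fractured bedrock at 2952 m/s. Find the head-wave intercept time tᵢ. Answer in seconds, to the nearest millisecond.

0.032 s

tᵢ = 2h·√(V₂²−V₁²)/(V₁V₂).
√(V₂²−V₁²) = √(2952²−1614²) = 2471.7 m/s.
tᵢ = 2·30.4·2471.7/(1614·2952) = 0.03154 s.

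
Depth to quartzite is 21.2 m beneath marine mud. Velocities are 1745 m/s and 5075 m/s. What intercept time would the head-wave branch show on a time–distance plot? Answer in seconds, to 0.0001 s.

tᵢ = 2h·√(V₂²−V₁²)/(V₁V₂).
√(V₂²−V₁²) = √(5075²−1745²) = 4765.6 m/s.
tᵢ = 2·21.2·4765.6/(1745·5075) = 0.02282 s.

0.0228 s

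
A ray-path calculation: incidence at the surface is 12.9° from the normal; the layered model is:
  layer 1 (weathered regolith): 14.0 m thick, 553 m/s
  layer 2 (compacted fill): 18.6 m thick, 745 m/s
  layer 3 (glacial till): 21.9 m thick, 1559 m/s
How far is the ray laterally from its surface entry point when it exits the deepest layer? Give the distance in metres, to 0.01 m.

26.81 m

Apply Snell's law at each interface; in layer i the horizontal offset is hᵢ·tan θᵢ.
Layer 1: θ = 12.90°; offset = 14.0·tan 12.90° = 3.2064 m.
Layer 2: sin θ = 745·sin 12.9°/553 = 0.3008, θ = 17.50°; offset = 18.6·tan 17.50° = 5.8658 m.
Layer 3: sin θ = 1559·sin 12.9°/553 = 0.6294, θ = 39.00°; offset = 21.9·tan 39.00° = 17.7370 m.
Σ offsets = 26.8092 m.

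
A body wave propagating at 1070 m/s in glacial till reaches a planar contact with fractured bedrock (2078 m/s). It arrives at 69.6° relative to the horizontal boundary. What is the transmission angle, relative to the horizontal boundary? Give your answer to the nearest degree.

47°

Convert to the normal: θ₁ = 90° − 69.6° = 20.4°.
Snell's law: sin θ₂ = (V₂/V₁)·sin θ₁ = (2078/1070)·sin 20.4° = 0.6769.
θ₂ = arcsin 0.6769 = 42.61° from the normal.
From the interface: 90° − 42.61° = 47.39°.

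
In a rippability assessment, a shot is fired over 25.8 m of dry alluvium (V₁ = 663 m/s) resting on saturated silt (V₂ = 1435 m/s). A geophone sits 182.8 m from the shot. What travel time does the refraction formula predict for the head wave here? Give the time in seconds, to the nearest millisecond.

θ_c = arcsin(V₁/V₂) = arcsin(663/1435) = 27.52°, cos θ_c = 0.8869.
Intercept time tᵢ = 2h cos θ_c / V₁ = 2·25.8·0.8869/663 = 0.06902 s.
t = x/V₂ + tᵢ = 182.8/1435 + 0.06902 = 0.19641 s.

0.196 s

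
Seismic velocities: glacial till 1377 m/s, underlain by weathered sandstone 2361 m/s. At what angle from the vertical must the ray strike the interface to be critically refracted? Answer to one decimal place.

Critical incidence: sin θ_c = V₁/V₂ = 1377/2361 = 0.5832.
θ_c = arcsin 0.5832 = 35.68°.

35.7°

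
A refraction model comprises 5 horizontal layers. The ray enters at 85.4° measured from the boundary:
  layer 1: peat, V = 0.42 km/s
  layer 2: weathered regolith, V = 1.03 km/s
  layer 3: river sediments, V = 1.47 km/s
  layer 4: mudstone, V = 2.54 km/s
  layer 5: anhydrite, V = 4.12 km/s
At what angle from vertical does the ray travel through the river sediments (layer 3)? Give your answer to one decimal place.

From the normal: θ₁ = 90° − 85.4° = 4.6°.
Snell's law across each interface conserves sin θ / V, so sin θ_3 = V_3·sin θ₁/V₁.
sin θ_3 = 1.47 × sin 4.6° / 0.42 = 0.2807.
θ_3 = arcsin 0.2807 = 16.30°.

16.3°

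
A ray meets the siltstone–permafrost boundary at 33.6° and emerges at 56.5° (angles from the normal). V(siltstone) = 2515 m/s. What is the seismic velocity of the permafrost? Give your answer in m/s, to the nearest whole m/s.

3790 m/s

sin 33.6° = 0.5534; sin 56.5° = 0.8339.
V₂ = V₁·(sin θ₂/sin θ₁) = 2515·(0.8339/0.5534) = 3789.76 m/s.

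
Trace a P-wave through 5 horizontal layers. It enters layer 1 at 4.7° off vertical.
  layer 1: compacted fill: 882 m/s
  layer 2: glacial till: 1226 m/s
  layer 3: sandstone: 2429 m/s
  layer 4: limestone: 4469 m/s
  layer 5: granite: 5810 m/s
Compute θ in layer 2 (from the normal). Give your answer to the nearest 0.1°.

Ray parameter p = sin 4.7° / 882 = 9.2901e-05 s/m.
sin θ_2 = p·V_2 = 9.2901e-05 × 1226 = 0.1139.
θ_2 = 6.54° from the vertical.

6.5°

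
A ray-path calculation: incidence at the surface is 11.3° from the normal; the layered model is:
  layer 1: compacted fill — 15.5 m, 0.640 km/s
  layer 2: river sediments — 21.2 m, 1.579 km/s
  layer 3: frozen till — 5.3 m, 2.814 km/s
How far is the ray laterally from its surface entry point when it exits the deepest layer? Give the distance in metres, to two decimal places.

Ray parameter p = sin 11.3° / 0.640 km/s = 3.0617e-01 s/km.
Layer 1: θ = 11.30°; offset = 15.5·tan 11.30° = 3.0972 m.
Layer 2: sin θ = p·1.579 = 0.4834 → θ = 28.91°; offset = 21.2·tan 28.91° = 11.7079 m.
Layer 3: sin θ = p·2.814 = 0.8616 → θ = 59.49°; offset = 5.3·tan 59.49° = 8.9944 m.
Summing the layer offsets gives 23.7995 m.

23.80 m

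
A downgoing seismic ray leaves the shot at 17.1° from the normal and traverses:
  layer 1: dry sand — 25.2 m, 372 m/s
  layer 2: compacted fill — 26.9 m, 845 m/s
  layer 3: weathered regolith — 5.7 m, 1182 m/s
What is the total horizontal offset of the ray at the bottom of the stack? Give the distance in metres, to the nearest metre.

Apply Snell's law at each interface; in layer i the horizontal offset is hᵢ·tan θᵢ.
Layer 1: θ = 17.10°; offset = 25.2·tan 17.10° = 7.753 m.
Layer 2: sin θ = 845·sin 17.1°/372 = 0.6679, θ = 41.91°; offset = 26.9·tan 41.91° = 24.141 m.
Layer 3: sin θ = 1182·sin 17.1°/372 = 0.9343, θ = 69.11°; offset = 5.7·tan 69.11° = 14.937 m.
Σ offsets = 46.831 m.

47 m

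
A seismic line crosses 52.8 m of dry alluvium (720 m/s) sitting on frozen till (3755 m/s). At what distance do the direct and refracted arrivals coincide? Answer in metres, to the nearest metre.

128 m

θ_c = arcsin(720/3755) = 11.05°, so cos θ_c = 0.9814 and tᵢ = 2h cos θ_c/V₁ = 0.1439 s.
At crossover x/V₁ = x/V₂ + tᵢ ⇒ x = tᵢ/(1/V₁ − 1/V₂) = 0.14395/(1.3889e-03 − 2.6631e-04) = 128.23 m.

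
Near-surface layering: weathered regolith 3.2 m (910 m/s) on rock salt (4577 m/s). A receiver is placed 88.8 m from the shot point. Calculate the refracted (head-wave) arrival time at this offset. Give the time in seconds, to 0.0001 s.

0.0263 s

t = x/V₂ + 2h·√(V₂²−V₁²)/(V₁V₂).
√(V₂²−V₁²) = √(4577²−910²) = 4485.6 m/s; delay term = 2·3.2·4485.6/(910·4577) = 0.00689 s.
t = 88.8/4577 + 0.00689 = 0.02629 s.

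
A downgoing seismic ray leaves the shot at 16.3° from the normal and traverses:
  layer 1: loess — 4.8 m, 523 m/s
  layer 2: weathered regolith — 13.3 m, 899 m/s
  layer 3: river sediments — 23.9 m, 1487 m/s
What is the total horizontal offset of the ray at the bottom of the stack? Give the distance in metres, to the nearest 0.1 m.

40.4 m

Ray parameter p = sin 16.3° / 523 m/s = 5.3665e-04 s/m.
Layer 1: θ = 16.30°; offset = 4.8·tan 16.30° = 1.404 m.
Layer 2: sin θ = p·899 = 0.4824 → θ = 28.85°; offset = 13.3·tan 28.85° = 7.325 m.
Layer 3: sin θ = p·1487 = 0.7980 → θ = 52.94°; offset = 23.9·tan 52.94° = 31.646 m.
Summing the layer offsets gives 40.375 m.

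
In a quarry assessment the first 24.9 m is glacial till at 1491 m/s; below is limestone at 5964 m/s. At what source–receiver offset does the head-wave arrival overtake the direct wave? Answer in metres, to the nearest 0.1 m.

64.3 m

x_cross = 2h·√((V₂+V₁)/(V₂−V₁)).
(V₂+V₁)/(V₂−V₁) = (5964+1491)/(5964−1491) = 1.6667; √ = 1.2910.
x_cross = 2·24.9·1.2910 = 64.29 m.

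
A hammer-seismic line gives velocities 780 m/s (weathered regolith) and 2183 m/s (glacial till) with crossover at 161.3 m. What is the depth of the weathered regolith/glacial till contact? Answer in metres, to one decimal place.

55.5 m

h = (x_cross/2)·√((V₂−V₁)/(V₂+V₁)).
(V₂−V₁)/(V₂+V₁) = (2183−780)/(2183+780) = 0.4735; √ = 0.6881.
h = (161.3/2)·0.6881 = 55.50 m.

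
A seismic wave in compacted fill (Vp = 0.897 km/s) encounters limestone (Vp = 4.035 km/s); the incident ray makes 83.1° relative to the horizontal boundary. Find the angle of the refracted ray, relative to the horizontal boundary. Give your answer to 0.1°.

57.3°

Convert to the normal: θ₁ = 90° − 83.1° = 6.9°.
sin θ₁/V₁ = sin θ₂/V₂ ⇒ sin θ₂ = 4.035·sin 6.9°/0.897 = 4.035·0.1201/0.897 = 0.5404.
θ₂ = arcsin 0.5404 = 32.71° from the normal.
From the interface: 90° − 32.71° = 57.29°.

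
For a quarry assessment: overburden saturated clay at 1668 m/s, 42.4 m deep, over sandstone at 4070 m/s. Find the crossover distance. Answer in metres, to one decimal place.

131.1 m

x_cross = 2h·√((V₂+V₁)/(V₂−V₁)).
(V₂+V₁)/(V₂−V₁) = (4070+1668)/(4070−1668) = 2.3888; √ = 1.5456.
x_cross = 2·42.4·1.5456 = 131.07 m.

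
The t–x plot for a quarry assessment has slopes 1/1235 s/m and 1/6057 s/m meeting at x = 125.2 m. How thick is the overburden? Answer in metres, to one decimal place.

50.9 m

h = (x_cross/2)·√((V₂−V₁)/(V₂+V₁)).
(V₂−V₁)/(V₂+V₁) = (6057−1235)/(6057+1235) = 0.6613; √ = 0.8132.
h = (125.2/2)·0.8132 = 50.91 m.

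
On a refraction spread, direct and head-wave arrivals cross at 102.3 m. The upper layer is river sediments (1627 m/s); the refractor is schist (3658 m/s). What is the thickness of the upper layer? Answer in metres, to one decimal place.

h = (x_cross/2)·√((V₂−V₁)/(V₂+V₁)).
(V₂−V₁)/(V₂+V₁) = (3658−1627)/(3658+1627) = 0.3843; √ = 0.6199.
h = (102.3/2)·0.6199 = 31.71 m.

31.7 m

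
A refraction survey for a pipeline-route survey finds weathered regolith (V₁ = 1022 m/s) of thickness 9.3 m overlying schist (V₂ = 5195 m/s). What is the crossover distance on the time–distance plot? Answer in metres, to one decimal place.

22.7 m

θ_c = arcsin(1022/5195) = 11.35°, so cos θ_c = 0.9805 and tᵢ = 2h cos θ_c/V₁ = 0.0178 s.
At crossover x/V₁ = x/V₂ + tᵢ ⇒ x = tᵢ/(1/V₁ − 1/V₂) = 0.01784/(9.7847e-04 − 1.9249e-04) = 22.70 m.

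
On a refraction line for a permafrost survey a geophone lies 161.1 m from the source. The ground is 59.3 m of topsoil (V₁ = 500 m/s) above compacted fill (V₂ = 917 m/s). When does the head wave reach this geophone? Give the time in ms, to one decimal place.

374.5 ms

θ_c = arcsin(V₁/V₂) = arcsin(500/917) = 33.04°, cos θ_c = 0.8383.
Intercept time tᵢ = 2h cos θ_c / V₁ = 2·59.3·0.8383/500 = 0.19884 s.
t = x/V₂ + tᵢ = 161.1/917 + 0.19884 = 0.37452 s.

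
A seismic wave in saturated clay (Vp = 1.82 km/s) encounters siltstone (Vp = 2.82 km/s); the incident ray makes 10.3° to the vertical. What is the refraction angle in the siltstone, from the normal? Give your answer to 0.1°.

sin θ₁/V₁ = sin θ₂/V₂ ⇒ sin θ₂ = 2.82·sin 10.3°/1.82 = 2.82·0.1788/1.82 = 0.2770.
θ₂ = sin⁻¹(0.2770) = 16.08° (from vertical).

16.1°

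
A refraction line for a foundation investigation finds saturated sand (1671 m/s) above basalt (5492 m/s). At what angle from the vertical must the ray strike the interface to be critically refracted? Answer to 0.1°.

At critical incidence the refracted ray runs along the interface (θ₂ = 90°), so sin θ_c = V₁/V₂.
θ_c = arcsin(1671/5492) = arcsin 0.3043 = 17.71°.

17.7°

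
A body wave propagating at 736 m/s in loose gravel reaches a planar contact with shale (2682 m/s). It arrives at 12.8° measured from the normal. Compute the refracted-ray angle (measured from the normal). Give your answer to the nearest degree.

Snell's law: sin θ₂ = (V₂/V₁)·sin θ₁ = (2682/736)·sin 12.8° = 0.8073.
θ₂ = arcsin 0.8073 = 53.84° from the normal.

54°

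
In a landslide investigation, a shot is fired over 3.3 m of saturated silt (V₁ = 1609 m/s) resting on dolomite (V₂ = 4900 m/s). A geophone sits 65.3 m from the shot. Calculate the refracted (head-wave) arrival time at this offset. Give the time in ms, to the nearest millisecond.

17 ms

θ_c = arcsin(V₁/V₂) = arcsin(1609/4900) = 19.17°, cos θ_c = 0.9446.
Intercept time tᵢ = 2h cos θ_c / V₁ = 2·3.3·0.9446/1609 = 0.00387 s.
t = x/V₂ + tᵢ = 65.3/4900 + 0.00387 = 0.01720 s.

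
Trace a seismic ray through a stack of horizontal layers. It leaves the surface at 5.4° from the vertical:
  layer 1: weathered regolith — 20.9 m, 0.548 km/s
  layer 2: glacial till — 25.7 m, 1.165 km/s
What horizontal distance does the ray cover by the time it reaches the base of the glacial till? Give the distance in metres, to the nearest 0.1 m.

Apply Snell's law at each interface; in layer i the horizontal offset is hᵢ·tan θᵢ.
Layer 1: θ = 5.40°; offset = 20.9·tan 5.40° = 1.976 m.
Layer 2: sin θ = 1.165·sin 5.4°/0.548 = 0.2001, θ = 11.54°; offset = 25.7·tan 11.54° = 5.248 m.
Total horizontal offset = 7.223 m.

7.2 m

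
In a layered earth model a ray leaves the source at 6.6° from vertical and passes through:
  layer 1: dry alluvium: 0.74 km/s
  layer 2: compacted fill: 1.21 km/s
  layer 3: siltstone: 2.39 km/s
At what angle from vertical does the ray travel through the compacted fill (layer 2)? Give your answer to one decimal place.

Ray parameter p = sin 6.6° / 0.74 = 1.5532e-01 s/km.
sin θ_2 = p·V_2 = 1.5532e-01 × 1.21 = 0.1879.
θ_2 = 10.83° from the vertical.

10.8°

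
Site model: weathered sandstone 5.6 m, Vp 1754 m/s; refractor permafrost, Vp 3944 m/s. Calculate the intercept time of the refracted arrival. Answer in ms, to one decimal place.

θ_c = arcsin(V₁/V₂) = arcsin(1754/3944) = 26.41°; cos θ_c = 0.8957.
tᵢ = 2h·cos θ_c / V₁ = 2·5.6·0.8957 / 1754 = 0.00572 s.

5.7 ms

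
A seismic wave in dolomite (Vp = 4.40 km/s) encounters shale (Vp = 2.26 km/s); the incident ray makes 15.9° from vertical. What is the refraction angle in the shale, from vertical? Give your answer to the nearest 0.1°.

8.1°

sin θ₁/V₁ = sin θ₂/V₂ ⇒ sin θ₂ = 2.26·sin 15.9°/4.40 = 2.26·0.2740/4.40 = 0.1407.
θ₂ = sin⁻¹(0.1407) = 8.09° (from vertical).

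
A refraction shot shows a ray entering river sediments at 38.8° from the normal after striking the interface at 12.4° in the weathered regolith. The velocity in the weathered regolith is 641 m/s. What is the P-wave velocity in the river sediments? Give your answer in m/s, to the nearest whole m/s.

Snell's law: sin 12.4°/V₁ = sin 38.8°/V₂.
V₂ = V₁·sin 38.8°/sin 12.4° = 641 × 2.9180 = 1870.46 m/s.

1870 m/s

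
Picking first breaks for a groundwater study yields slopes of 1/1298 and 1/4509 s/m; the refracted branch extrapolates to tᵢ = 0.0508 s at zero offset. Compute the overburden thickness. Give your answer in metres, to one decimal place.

θ_c = arcsin(1298/4509) = 16.73°; cos θ_c = 0.9577.
tᵢ = 2h cos θ_c/V₁ ⇒ h = tᵢ·V₁/(2 cos θ_c) = 0.0508·1298/(2·0.9577) = 34.43 m.

34.4 m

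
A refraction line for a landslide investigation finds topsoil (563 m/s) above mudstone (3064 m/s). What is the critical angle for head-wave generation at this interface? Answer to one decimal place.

10.6°

Critical incidence: sin θ_c = V₁/V₂ = 563/3064 = 0.1837.
θ_c = arcsin 0.1837 = 10.59°.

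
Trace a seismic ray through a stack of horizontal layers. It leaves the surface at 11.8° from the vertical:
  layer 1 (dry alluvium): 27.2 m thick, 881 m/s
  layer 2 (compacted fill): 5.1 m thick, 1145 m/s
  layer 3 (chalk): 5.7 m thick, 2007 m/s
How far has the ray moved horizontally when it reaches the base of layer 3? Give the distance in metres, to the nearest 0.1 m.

10.1 m

p = sin θ₁/V₁ = sin 11.8°/881 = 2.3212e-04 s/m is conserved through the stack.
Layer 1: θ = 11.80°; offset = 27.2·tan 11.80° = 5.682 m.
Layer 2: sin θ = p·1145 = 0.2658 → θ = 15.41°; offset = 5.1·tan 15.41° = 1.406 m.
Layer 3: sin θ = p·2007 = 0.4659 → θ = 27.77°; offset = 5.7·tan 27.77° = 3.001 m.
Total horizontal offset = 10.089 m.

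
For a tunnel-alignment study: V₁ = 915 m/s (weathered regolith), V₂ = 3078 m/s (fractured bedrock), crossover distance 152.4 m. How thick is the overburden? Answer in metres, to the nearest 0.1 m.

56.1 m

x_cross = 2h·√((V₂+V₁)/(V₂−V₁)) → h = x_cross / (2·√((V₂+V₁)/(V₂−V₁))).
√((V₂+V₁)/(V₂−V₁)) = √((3078+915)/(3078−915)) = 1.3587.
h = 152.4 / (2·1.3587) = 56.08 m.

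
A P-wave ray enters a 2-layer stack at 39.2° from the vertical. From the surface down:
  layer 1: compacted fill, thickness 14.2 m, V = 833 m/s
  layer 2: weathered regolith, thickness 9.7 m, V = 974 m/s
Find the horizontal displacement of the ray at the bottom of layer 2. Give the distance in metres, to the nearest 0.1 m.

22.2 m

Ray parameter p = sin 39.2° / 833 m/s = 7.5874e-04 s/m.
Layer 1: θ = 39.20°; offset = 14.2·tan 39.20° = 11.581 m.
Layer 2: sin θ = p·974 = 0.7390 → θ = 47.65°; offset = 9.7·tan 47.65° = 10.640 m.
Summing the layer offsets gives 22.222 m.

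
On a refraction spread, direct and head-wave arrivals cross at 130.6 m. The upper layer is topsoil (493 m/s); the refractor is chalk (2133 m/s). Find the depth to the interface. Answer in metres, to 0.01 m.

51.60 m

h = (x_cross/2)·√((V₂−V₁)/(V₂+V₁)).
(V₂−V₁)/(V₂+V₁) = (2133−493)/(2133+493) = 0.6245; √ = 0.7903.
h = (130.6/2)·0.7903 = 51.60 m.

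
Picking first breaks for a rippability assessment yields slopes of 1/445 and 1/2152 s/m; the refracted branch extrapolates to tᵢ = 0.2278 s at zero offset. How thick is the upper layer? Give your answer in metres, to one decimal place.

51.8 m

h = tᵢ·V₁·V₂ / (2·√(V₂²−V₁²)).
√(V₂²−V₁²) = √(2152² − 445²) = 2105.5 m/s.
h = 0.2278 s × 445 × 2152 / (2 × 2105.5) = 51.81 m.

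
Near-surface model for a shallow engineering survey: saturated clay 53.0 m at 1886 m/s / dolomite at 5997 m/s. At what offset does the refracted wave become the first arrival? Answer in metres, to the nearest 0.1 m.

θ_c = arcsin(1886/5997) = 18.33°, so cos θ_c = 0.9493 and tᵢ = 2h cos θ_c/V₁ = 0.0534 s.
At crossover x/V₁ = x/V₂ + tᵢ ⇒ x = tᵢ/(1/V₁ − 1/V₂) = 0.05335/(5.3022e-04 − 1.6675e-04) = 146.78 m.

146.8 m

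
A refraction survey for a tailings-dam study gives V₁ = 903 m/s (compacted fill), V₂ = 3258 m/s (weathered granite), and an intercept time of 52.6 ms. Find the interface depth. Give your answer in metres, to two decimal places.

h = tᵢ·V₁·V₂ / (2·√(V₂²−V₁²)).
√(V₂²−V₁²) = √(3258² − 903²) = 3130.4 m/s.
h = 0.0526 s × 903 × 3258 / (2 × 3130.4) = 24.72 m.

24.72 m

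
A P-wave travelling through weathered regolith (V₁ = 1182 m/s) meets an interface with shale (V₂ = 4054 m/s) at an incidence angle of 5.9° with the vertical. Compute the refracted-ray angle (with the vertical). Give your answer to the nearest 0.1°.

sin θ₁/V₁ = sin θ₂/V₂ ⇒ sin θ₂ = 4054·sin 5.9°/1182 = 4054·0.1028/1182 = 0.3526.
θ₂ = arcsin 0.3526 = 20.64° from the normal.

20.6°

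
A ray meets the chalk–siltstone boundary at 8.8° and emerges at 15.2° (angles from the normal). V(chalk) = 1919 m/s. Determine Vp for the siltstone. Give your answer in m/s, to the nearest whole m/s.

3289 m/s

sin 8.8° = 0.1530; sin 15.2° = 0.2622.
V₂ = V₁·(sin θ₂/sin θ₁) = 1919·(0.2622/0.1530) = 3288.81 m/s.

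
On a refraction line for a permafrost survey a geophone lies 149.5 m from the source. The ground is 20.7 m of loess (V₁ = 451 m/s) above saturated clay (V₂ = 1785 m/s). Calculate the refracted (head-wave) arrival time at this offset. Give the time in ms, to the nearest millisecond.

173 ms

t = x/V₂ + 2h·√(V₂²−V₁²)/(V₁V₂).
√(V₂²−V₁²) = √(1785²−451²) = 1727.1 m/s; delay term = 2·20.7·1727.1/(451·1785) = 0.08882 s.
t = 149.5/1785 + 0.08882 = 0.17257 s.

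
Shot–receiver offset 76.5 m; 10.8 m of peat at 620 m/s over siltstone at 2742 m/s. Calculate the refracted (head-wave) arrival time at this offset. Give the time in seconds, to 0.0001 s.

t = x/V₂ + 2h·√(V₂²−V₁²)/(V₁V₂).
√(V₂²−V₁²) = √(2742²−620²) = 2671.0 m/s; delay term = 2·10.8·2671.0/(620·2742) = 0.03394 s.
t = 76.5/2742 + 0.03394 = 0.06184 s.

0.0618 s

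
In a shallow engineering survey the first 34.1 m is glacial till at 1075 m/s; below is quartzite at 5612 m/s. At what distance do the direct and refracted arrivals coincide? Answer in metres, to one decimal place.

82.8 m

x_cross = 2h·√((V₂+V₁)/(V₂−V₁)).
(V₂+V₁)/(V₂−V₁) = (5612+1075)/(5612−1075) = 1.4739; √ = 1.2140.
x_cross = 2·34.1·1.2140 = 82.80 m.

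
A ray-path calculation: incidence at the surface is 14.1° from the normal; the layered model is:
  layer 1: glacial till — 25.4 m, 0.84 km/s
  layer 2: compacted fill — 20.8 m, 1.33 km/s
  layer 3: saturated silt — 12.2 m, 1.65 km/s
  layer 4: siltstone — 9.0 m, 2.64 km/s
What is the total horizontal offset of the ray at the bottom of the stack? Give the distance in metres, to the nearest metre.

32 m

Apply Snell's law at each interface; in layer i the horizontal offset is hᵢ·tan θᵢ.
Layer 1: θ = 14.10°; offset = 25.4·tan 14.10° = 6.380 m.
Layer 2: sin θ = 1.33·sin 14.1°/0.84 = 0.3857, θ = 22.69°; offset = 20.8·tan 22.69° = 8.696 m.
Layer 3: sin θ = 1.65·sin 14.1°/0.84 = 0.4785, θ = 28.59°; offset = 12.2·tan 28.59° = 6.649 m.
Layer 4: sin θ = 2.64·sin 14.1°/0.84 = 0.7656, θ = 49.96°; offset = 9.0·tan 49.96° = 10.712 m.
Summing the layer offsets gives 32.437 m.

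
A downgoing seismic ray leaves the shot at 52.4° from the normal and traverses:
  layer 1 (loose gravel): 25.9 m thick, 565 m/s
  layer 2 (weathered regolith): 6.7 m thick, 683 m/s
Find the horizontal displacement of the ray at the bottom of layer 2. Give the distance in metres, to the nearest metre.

Ray parameter p = sin 52.4° / 565 m/s = 1.4023e-03 s/m.
Layer 1: θ = 52.40°; offset = 25.9·tan 52.40° = 33.632 m.
Layer 2: sin θ = p·683 = 0.9578 → θ = 73.29°; offset = 6.7·tan 73.29° = 22.314 m.
Σ offsets = 55.946 m.

56 m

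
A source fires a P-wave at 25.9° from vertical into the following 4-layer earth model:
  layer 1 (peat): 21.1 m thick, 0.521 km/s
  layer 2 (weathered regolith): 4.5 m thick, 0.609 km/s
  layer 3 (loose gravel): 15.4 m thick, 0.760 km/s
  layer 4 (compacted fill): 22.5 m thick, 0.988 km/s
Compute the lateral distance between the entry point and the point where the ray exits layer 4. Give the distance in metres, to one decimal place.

Apply Snell's law at each interface; in layer i the horizontal offset is hᵢ·tan θᵢ.
Layer 1: θ = 25.90°; offset = 21.1·tan 25.90° = 10.246 m.
Layer 2: sin θ = 0.609·sin 25.9°/0.521 = 0.5106, θ = 30.70°; offset = 4.5·tan 30.70° = 2.672 m.
Layer 3: sin θ = 0.760·sin 25.9°/0.521 = 0.6372, θ = 39.58°; offset = 15.4·tan 39.58° = 12.732 m.
Layer 4: sin θ = 0.988·sin 25.9°/0.521 = 0.8283, θ = 55.93°; offset = 22.5·tan 55.93° = 33.267 m.
Summing the layer offsets gives 58.916 m.

58.9 m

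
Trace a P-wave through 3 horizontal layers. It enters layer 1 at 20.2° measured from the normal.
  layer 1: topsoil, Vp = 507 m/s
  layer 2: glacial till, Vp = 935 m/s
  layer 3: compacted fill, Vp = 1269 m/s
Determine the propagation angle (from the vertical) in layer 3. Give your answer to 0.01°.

Ray parameter p = sin 20.2° / 507 = 6.8106e-04 s/m.
sin θ_3 = p·V_3 = 6.8106e-04 × 1269 = 0.8643.
θ_3 = 59.80° from the vertical.

59.80°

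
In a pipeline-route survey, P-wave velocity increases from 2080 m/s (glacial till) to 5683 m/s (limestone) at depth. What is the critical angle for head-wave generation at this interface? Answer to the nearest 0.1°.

21.5°

Critical incidence: sin θ_c = V₁/V₂ = 2080/5683 = 0.3660.
θ_c = arcsin 0.3660 = 21.47°.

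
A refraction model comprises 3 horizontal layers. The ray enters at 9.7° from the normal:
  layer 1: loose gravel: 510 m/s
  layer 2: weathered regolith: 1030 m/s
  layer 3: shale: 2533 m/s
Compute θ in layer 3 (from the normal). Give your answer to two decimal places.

Ray parameter p = sin 9.7° / 510 = 3.3037e-04 s/m.
sin θ_3 = p·V_3 = 3.3037e-04 × 2533 = 0.8368.
θ_3 = arcsin 0.8368 = 56.81°.

56.81°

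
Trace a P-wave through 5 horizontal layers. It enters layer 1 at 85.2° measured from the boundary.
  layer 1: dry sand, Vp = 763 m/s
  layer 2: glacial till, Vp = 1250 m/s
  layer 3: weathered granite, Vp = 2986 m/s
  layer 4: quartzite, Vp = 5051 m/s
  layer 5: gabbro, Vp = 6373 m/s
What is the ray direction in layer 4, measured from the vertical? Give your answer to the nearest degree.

34°

From the normal: θ₁ = 90° − 85.2° = 4.8°.
Snell's law across each interface conserves sin θ / V, so sin θ_4 = V_4·sin θ₁/V₁.
sin θ_4 = 5051 × sin 4.8° / 763 = 0.5539.
θ_4 = arcsin 0.5539 = 33.64°.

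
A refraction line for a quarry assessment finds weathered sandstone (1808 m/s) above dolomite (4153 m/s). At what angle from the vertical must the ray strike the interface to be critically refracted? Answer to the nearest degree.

At critical incidence the refracted ray runs along the interface (θ₂ = 90°), so sin θ_c = V₁/V₂.
θ_c = arcsin(1808/4153) = arcsin 0.4353 = 25.81°.

26°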